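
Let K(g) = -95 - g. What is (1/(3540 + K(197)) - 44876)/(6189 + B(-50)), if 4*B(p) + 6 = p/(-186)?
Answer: -13555423971/1869041300 ≈ -7.2526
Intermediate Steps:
B(p) = -3/2 - p/744 (B(p) = -3/2 + (p/(-186))/4 = -3/2 + (p*(-1/186))/4 = -3/2 + (-p/186)/4 = -3/2 - p/744)
(1/(3540 + K(197)) - 44876)/(6189 + B(-50)) = (1/(3540 + (-95 - 1*197)) - 44876)/(6189 + (-3/2 - 1/744*(-50))) = (1/(3540 + (-95 - 197)) - 44876)/(6189 + (-3/2 + 25/372)) = (1/(3540 - 292) - 44876)/(6189 - 533/372) = (1/3248 - 44876)/(2301775/372) = (1/3248 - 44876)*(372/2301775) = -145757247/3248*372/2301775 = -13555423971/1869041300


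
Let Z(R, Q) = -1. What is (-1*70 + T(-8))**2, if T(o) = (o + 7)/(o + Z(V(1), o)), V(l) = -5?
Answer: 395641/81 ≈ 4884.5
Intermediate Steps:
T(o) = (7 + o)/(-1 + o) (T(o) = (o + 7)/(o - 1) = (7 + o)/(-1 + o))
(-1*70 + T(-8))**2 = (-1*70 + (7 - 8)/(-1 - 8))**2 = (-70 - 1/(-9))**2 = (-70 - 1/9*(-1))**2 = (-70 + 1/9)**2 = (-629/9)**2 = 395641/81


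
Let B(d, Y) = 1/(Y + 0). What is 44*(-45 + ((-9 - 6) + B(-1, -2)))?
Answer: -2662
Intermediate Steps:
B(d, Y) = 1/Y
44*(-45 + ((-9 - 6) + B(-1, -2))) = 44*(-45 + ((-9 - 6) + 1/(-2))) = 44*(-45 + (-15 - ½)) = 44*(-45 - 31/2) = 44*(-121/2) = -2662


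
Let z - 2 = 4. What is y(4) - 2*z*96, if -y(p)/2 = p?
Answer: -1160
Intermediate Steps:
z = 6 (z = 2 + 4 = 6)
y(p) = -2*p
y(4) - 2*z*96 = -2*4 - 2*6*96 = -8 - 12*96 = -8 - 1152 = -1160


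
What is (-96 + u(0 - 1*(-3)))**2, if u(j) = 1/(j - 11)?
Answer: 591361/64 ≈ 9240.0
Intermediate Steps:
u(j) = 1/(-11 + j)
(-96 + u(0 - 1*(-3)))**2 = (-96 + 1/(-11 + (0 - 1*(-3))))**2 = (-96 + 1/(-11 + (0 + 3)))**2 = (-96 + 1/(-11 + 3))**2 = (-96 + 1/(-8))**2 = (-96 - 1/8)**2 = (-769/8)**2 = 591361/64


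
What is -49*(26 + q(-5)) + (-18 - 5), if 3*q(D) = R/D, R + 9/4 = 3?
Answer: -25891/20 ≈ -1294.6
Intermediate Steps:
R = 3/4 (R = -9/4 + 3 = 3/4 ≈ 0.75000)
q(D) = 1/(4*D) (q(D) = (3/(4*D))/3 = 1/(4*D))
-49*(26 + q(-5)) + (-18 - 5) = -49*(26 + (1/4)/(-5)) + (-18 - 5) = -49*(26 + (1/4)*(-1/5)) - 23 = -49*(26 - 1/20) - 23 = -49*519/20 - 23 = -25431/20 - 23 = -25891/20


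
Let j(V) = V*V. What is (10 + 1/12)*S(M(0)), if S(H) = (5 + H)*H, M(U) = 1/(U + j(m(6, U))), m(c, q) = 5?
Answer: 2541/1250 ≈ 2.0328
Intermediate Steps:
j(V) = V²
M(U) = 1/(25 + U) (M(U) = 1/(U + 5²) = 1/(U + 25) = 1/(25 + U))
S(H) = H*(5 + H)
(10 + 1/12)*S(M(0)) = (10 + 1/12)*((5 + 1/(25 + 0))/(25 + 0)) = (10 + 1/12)*((5 + 1/25)/25) = 121*((5 + 1/25)/25)/12 = 121*((1/25)*(126/25))/12 = (121/12)*(126/625) = 2541/1250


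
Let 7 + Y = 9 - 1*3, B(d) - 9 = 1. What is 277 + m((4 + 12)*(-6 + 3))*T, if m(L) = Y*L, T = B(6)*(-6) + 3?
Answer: -2459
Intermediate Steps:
B(d) = 10 (B(d) = 9 + 1 = 10)
Y = -1 (Y = -7 + (9 - 1*3) = -7 + (9 - 3) = -7 + 6 = -1)
T = -57 (T = 10*(-6) + 3 = -60 + 3 = -57)
m(L) = -L
277 + m((4 + 12)*(-6 + 3))*T = 277 - (4 + 12)*(-6 + 3)*(-57) = 277 - 16*(-3)*(-57) = 277 - 1*(-48)*(-57) = 277 + 48*(-57) = 277 - 2736 = -2459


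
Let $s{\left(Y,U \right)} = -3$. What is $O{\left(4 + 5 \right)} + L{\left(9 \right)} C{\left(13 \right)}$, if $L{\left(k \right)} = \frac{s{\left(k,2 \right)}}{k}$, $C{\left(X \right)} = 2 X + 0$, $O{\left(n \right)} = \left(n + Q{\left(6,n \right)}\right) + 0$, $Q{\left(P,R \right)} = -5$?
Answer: $- \frac{14}{3} \approx -4.6667$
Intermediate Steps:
$O{\left(n \right)} = -5 + n$ ($O{\left(n \right)} = \left(n - 5\right) + 0 = \left(-5 + n\right) + 0 = -5 + n$)
$C{\left(X \right)} = 2 X$
$L{\left(k \right)} = - \frac{3}{k}$
$O{\left(4 + 5 \right)} + L{\left(9 \right)} C{\left(13 \right)} = \left(-5 + \left(4 + 5\right)\right) + - \frac{3}{9} \cdot 2 \cdot 13 = \left(-5 + 9\right) + \left(-3\right) \frac{1}{9} \cdot 26 = 4 - \frac{26}{3} = - \frac{14}{3}$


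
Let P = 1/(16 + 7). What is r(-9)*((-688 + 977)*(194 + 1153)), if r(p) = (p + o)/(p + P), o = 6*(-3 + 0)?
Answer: 241744743/206 ≈ 1.1735e+6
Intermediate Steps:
o = -18 (o = 6*(-3) = -18)
P = 1/23 ≈ 0.043478
r(p) = (-18 + p)/(1/23 + p) (r(p) = (p - 18)/(p + 1/23) = (-18 + p)/(1/23 + p))
r(-9)*((-688 + 977)*(194 + 1153)) = (23*(-18 - 9)/(1 + 23*(-9)))*((-688 + 977)*(194 + 1153)) = (23*(-27)/(1 - 207))*(289*1347) = (23*(-27)/(-206))*389283 = (23*(-1/206)*(-27))*389283 = (621/206)*389283 = 241744743/206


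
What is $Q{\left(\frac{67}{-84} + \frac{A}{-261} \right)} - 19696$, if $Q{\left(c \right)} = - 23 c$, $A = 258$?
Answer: $- \frac{47879383}{2436} \approx -19655.0$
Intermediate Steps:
$Q{\left(\frac{67}{-84} + \frac{A}{-261} \right)} - 19696 = - 23 \left(\frac{67}{-84} + \frac{258}{-261}\right) - 19696 = - 23 \left(67 \left(- \frac{1}{84}\right) + 258 \left(- \frac{1}{261}\right)\right) - 19696 = - 23 \left(- \frac{67}{84} - \frac{86}{87}\right) - 19696 = \left(-23\right) \left(- \frac{4351}{2436}\right) - 19696 = \frac{100073}{2436} - 19696 = - \frac{47879383}{2436}$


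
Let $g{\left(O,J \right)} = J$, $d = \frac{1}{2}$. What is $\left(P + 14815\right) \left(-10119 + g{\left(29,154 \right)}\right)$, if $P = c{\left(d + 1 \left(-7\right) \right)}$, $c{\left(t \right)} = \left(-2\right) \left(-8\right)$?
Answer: $-147790915$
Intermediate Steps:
$d = \frac{1}{2} \approx 0.5$
$c{\left(t \right)} = 16$
$P = 16$
$\left(P + 14815\right) \left(-10119 + g{\left(29,154 \right)}\right) = \left(16 + 14815\right) \left(-10119 + 154\right) = 14831 \left(-9965\right) = -147790915$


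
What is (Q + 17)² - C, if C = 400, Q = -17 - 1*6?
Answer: -364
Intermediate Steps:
Q = -23 (Q = -17 - 6 = -23)
(Q + 17)² - C = (-23 + 17)² - 1*400 = (-6)² - 400 = 36 - 400 = -364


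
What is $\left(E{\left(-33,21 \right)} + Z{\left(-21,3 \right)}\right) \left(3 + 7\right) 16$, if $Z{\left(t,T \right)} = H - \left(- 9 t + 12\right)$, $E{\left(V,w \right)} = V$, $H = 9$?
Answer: $-36000$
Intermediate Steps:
$Z{\left(t,T \right)} = -3 + 9 t$ ($Z{\left(t,T \right)} = 9 - \left(- 9 t + 12\right) = 9 - \left(12 - 9 t\right) = 9 + \left(-12 + 9 t\right) = -3 + 9 t$)
$\left(E{\left(-33,21 \right)} + Z{\left(-21,3 \right)}\right) \left(3 + 7\right) 16 = \left(-33 + \left(-3 + 9 \left(-21\right)\right)\right) \left(3 + 7\right) 16 = \left(-33 - 192\right) 10 \cdot 16 = \left(-33 - 192\right) 160 = \left(-225\right) 160 = -36000$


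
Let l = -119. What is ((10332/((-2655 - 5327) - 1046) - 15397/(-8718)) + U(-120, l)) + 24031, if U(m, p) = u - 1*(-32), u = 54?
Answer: 474551009977/19676526 ≈ 24118.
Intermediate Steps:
U(m, p) = 86 (U(m, p) = 54 - 1*(-32) = 54 + 32 = 86)
((10332/((-2655 - 5327) - 1046) - 15397/(-8718)) + U(-120, l)) + 24031 = ((10332/((-2655 - 5327) - 1046) - 15397/(-8718)) + 86) + 24031 = ((10332/(-7982 - 1046) - 15397*(-1/8718)) + 86) + 24031 = ((10332/(-9028) + 15397/8718) + 86) + 24031 = ((10332*(-1/9028) + 15397/8718) + 86) + 24031 = ((-2583/2257 + 15397/8718) + 86) + 24031 = (12232435/19676526 + 86) + 24031 = 1704413671/19676526 + 24031 = 474551009977/19676526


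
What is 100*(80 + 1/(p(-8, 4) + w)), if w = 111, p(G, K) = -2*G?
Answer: 1016100/127 ≈ 8000.8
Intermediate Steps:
100*(80 + 1/(p(-8, 4) + w)) = 100*(80 + 1/(-2*(-8) + 111)) = 100*(80 + 1/(16 + 111)) = 100*(80 + 1/127) = 100*(10161/127) = 1016100/127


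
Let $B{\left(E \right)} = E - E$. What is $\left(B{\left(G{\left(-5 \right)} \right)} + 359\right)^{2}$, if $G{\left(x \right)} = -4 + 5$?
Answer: $128881$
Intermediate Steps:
$G{\left(x \right)} = 1$
$B{\left(E \right)} = 0$
$\left(B{\left(G{\left(-5 \right)} \right)} + 359\right)^{2} = \left(0 + 359\right)^{2} = 359^{2} = 128881$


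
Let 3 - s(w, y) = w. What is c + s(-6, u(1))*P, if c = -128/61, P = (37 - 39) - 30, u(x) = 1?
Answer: -17696/61 ≈ -290.10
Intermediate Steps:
P = -32 (P = -2 - 30 = -32)
s(w, y) = 3 - w
c = -128/61 (c = -128*1/61 = -128/61 ≈ -2.0984)
c + s(-6, u(1))*P = -128/61 + (3 - 1*(-6))*(-32) = -128/61 + (3 + 6)*(-32) = -128/61 + 9*(-32) = -128/61 - 288 = -17696/61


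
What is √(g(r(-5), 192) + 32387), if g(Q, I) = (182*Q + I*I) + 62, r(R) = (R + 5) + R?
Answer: 151*√3 ≈ 261.54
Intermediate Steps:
r(R) = 5 + 2*R (r(R) = (5 + R) + R = 5 + 2*R)
g(Q, I) = 62 + I² + 182*Q (g(Q, I) = (182*Q + I²) + 62 = (I² + 182*Q) + 62 = 62 + I² + 182*Q)
√(g(r(-5), 192) + 32387) = √((62 + 192² + 182*(5 + 2*(-5))) + 32387) = √((62 + 36864 + 182*(5 - 10)) + 32387) = √((62 + 36864 + 182*(-5)) + 32387) = √((62 + 36864 - 910) + 32387) = √(36016 + 32387) = √68403 = 151*√3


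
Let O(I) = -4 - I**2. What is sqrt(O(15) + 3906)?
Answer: sqrt(3677) ≈ 60.638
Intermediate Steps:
sqrt(O(15) + 3906) = sqrt((-4 - 1*15**2) + 3906) = sqrt((-4 - 1*225) + 3906) = sqrt((-4 - 225) + 3906) = sqrt(-229 + 3906) = sqrt(3677)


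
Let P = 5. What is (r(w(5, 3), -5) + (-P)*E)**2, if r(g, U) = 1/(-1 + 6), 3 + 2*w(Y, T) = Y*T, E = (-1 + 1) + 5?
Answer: 15376/25 ≈ 615.04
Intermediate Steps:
E = 5 (E = 0 + 5 = 5)
w(Y, T) = -3/2 + T*Y/2 (w(Y, T) = -3/2 + (Y*T)/2 = -3/2 + (T*Y)/2 = -3/2 + T*Y/2)
r(g, U) = 1/5
(r(w(5, 3), -5) + (-P)*E)**2 = (1/5 - 1*5*5)**2 = (1/5 - 5*5)**2 = (1/5 - 25)**2 = (-124/5)**2 = 15376/25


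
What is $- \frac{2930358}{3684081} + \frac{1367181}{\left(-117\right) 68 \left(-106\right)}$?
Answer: $\frac{95019598199}{115071042008} \approx 0.82575$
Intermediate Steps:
$- \frac{2930358}{3684081} + \frac{1367181}{\left(-117\right) 68 \left(-106\right)} = \left(-2930358\right) \frac{1}{3684081} + \frac{1367181}{\left(-7956\right) \left(-106\right)} = - \frac{976786}{1228027} + \frac{1367181}{843336} = - \frac{976786}{1228027} + 1367181 \cdot \frac{1}{843336} = - \frac{976786}{1228027} + \frac{151909}{93704} = \frac{95019598199}{115071042008}$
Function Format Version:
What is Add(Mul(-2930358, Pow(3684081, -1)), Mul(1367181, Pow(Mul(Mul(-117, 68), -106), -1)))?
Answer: Rational(95019598199, 115071042008) ≈ 0.82575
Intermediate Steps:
Add(Mul(-2930358, Pow(3684081, -1)), Mul(1367181, Pow(Mul(Mul(-117, 68), -106), -1))) = Add(Mul(-2930358, Rational(1, 3684081)), Mul(1367181, Pow(Mul(-7956, -106), -1))) = Add(Rational(-976786, 1228027), Mul(1367181, Pow(843336, -1))) = Add(Rational(-976786, 1228027), Mul(1367181, Rational(1, 843336))) = Add(Rational(-976786, 1228027), Rational(151909, 93704)) = Rational(95019598199, 115071042008)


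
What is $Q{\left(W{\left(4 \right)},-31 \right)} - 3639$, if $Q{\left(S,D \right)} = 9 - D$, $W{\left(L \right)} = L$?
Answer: $-3599$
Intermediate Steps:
$Q{\left(W{\left(4 \right)},-31 \right)} - 3639 = \left(9 - -31\right) - 3639 = \left(9 + 31\right) - 3639 = 40 - 3639 = -3599$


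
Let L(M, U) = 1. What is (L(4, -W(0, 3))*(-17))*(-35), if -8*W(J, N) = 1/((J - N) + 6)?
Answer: 595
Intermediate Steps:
W(J, N) = -1/(8*(6 + J - N)) (W(J, N) = -1/(8*((J - N) + 6)) = -1/(8*(6 + J - N)))
(L(4, -W(0, 3))*(-17))*(-35) = (1*(-17))*(-35) = -17*(-35) = 595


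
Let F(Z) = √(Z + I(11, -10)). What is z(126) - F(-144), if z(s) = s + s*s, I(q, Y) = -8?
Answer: 16002 - 2*I*√38 ≈ 16002.0 - 12.329*I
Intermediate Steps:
z(s) = s + s²
F(Z) = √(-8 + Z) (F(Z) = √(Z - 8) = √(-8 + Z))
z(126) - F(-144) = 126*(1 + 126) - √(-8 - 144) = 126*127 - √(-152) = 16002 - 2*I*√38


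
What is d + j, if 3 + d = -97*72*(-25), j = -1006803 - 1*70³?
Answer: -1175206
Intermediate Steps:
j = -1349803 (j = -1006803 - 1*343000 = -1006803 - 343000 = -1349803)
d = 174597 (d = -3 - 97*72*(-25) = -3 - 6984*(-25) = -3 + 174600 = 174597)
d + j = 174597 - 1349803 = -1175206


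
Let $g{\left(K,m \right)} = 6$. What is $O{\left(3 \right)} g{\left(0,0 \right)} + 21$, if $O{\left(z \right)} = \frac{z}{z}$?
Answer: $27$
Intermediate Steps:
$O{\left(z \right)} = 1$
$O{\left(3 \right)} g{\left(0,0 \right)} + 21 = 1 \cdot 6 + 21 = 6 + 21 = 27$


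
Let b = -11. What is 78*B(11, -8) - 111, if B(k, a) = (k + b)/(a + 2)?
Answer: -111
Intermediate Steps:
B(k, a) = (-11 + k)/(2 + a) (B(k, a) = (k - 11)/(a + 2) = (-11 + k)/(2 + a))
78*B(11, -8) - 111 = 78*((-11 + 11)/(2 - 8)) - 111 = 78*(0/(-6)) - 111 = 78*(-1/6*0) - 111 = 78*0 - 111 = 0 - 111 = -111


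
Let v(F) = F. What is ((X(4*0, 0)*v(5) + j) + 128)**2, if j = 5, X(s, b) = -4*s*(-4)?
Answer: 17689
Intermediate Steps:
X(s, b) = 16*s
((X(4*0, 0)*v(5) + j) + 128)**2 = (((16*(4*0))*5 + 5) + 128)**2 = (((16*0)*5 + 5) + 128)**2 = ((0*5 + 5) + 128)**2 = ((0 + 5) + 128)**2 = (5 + 128)**2 = 133**2 = 17689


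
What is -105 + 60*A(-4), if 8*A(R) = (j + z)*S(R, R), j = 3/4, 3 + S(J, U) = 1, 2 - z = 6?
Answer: -225/4 ≈ -56.250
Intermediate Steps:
z = -4 (z = 2 - 1*6 = 2 - 6 = -4)
S(J, U) = -2 (S(J, U) = -3 + 1 = -2)
j = ¾ (j = 3*(¼) = ¾ ≈ 0.75000)
A(R) = 13/16 (A(R) = ((¾ - 4)*(-2))/8 = (-13/4*(-2))/8 = (⅛)*(13/2) = 13/16)
-105 + 60*A(-4) = -105 + 60*(13/16) = -105 + 195/4 = -225/4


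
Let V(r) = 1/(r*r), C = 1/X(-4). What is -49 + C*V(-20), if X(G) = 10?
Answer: -195999/4000 ≈ -49.000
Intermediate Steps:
C = 1/10 ≈ 0.10000
V(r) = r**(-2) (V(r) = 1/(r**2) = r**(-2))
-49 + C*V(-20) = -49 + (1/10)/(-20)**2 = -49 + (1/10)*(1/400) = -49 + 1/4000 = -195999/4000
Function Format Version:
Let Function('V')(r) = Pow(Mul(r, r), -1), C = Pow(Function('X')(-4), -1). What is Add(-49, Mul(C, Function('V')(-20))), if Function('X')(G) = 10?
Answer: Rational(-195999, 4000) ≈ -49.000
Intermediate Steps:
C = Rational(1, 10) (C = Pow(10, -1) = Rational(1, 10) ≈ 0.10000)
Function('V')(r) = Pow(r, -2) (Function('V')(r) = Pow(Pow(r, 2), -1) = Pow(r, -2))
Add(-49, Mul(C, Function('V')(-20))) = Add(-49, Mul(Rational(1, 10), Pow(-20, -2))) = Add(-49, Mul(Rational(1, 10), Rational(1, 400))) = Add(-49, Rational(1, 4000)) = Rational(-195999, 4000)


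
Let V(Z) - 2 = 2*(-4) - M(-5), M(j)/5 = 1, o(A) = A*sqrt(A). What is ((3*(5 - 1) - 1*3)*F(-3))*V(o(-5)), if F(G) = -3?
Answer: 297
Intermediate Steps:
o(A) = A**(3/2)
M(j) = 5 (M(j) = 5*1 = 5)
V(Z) = -11 (V(Z) = 2 + (2*(-4) - 1*5) = 2 + (-8 - 5) = 2 - 13 = -11)
((3*(5 - 1) - 1*3)*F(-3))*V(o(-5)) = ((3*(5 - 1) - 1*3)*(-3))*(-11) = ((3*4 - 3)*(-3))*(-11) = ((12 - 3)*(-3))*(-11) = (9*(-3))*(-11) = -27*(-11) = 297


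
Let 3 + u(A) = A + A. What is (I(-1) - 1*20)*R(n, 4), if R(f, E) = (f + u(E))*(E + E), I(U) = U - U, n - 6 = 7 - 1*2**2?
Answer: -2240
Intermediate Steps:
n = 9 (n = 6 + (7 - 1*2**2) = 6 + (7 - 1*4) = 6 + (7 - 4) = 6 + 3 = 9)
I(U) = 0
u(A) = -3 + 2*A (u(A) = -3 + (A + A) = -3 + 2*A)
R(f, E) = 2*E*(-3 + f + 2*E) (R(f, E) = (f + (-3 + 2*E))*(E + E) = (-3 + f + 2*E)*(2*E) = 2*E*(-3 + f + 2*E))
(I(-1) - 1*20)*R(n, 4) = (0 - 1*20)*(2*4*(-3 + 9 + 2*4)) = (0 - 20)*(2*4*(-3 + 9 + 8)) = -40*4*14 = -20*112 = -2240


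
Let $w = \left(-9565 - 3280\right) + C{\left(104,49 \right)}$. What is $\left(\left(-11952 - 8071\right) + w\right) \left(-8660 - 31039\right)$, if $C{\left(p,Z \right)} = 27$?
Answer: $1303754859$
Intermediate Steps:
$w = -12818$ ($w = \left(-9565 - 3280\right) + 27 = -12845 + 27 = -12818$)
$\left(\left(-11952 - 8071\right) + w\right) \left(-8660 - 31039\right) = \left(\left(-11952 - 8071\right) - 12818\right) \left(-8660 - 31039\right) = \left(-20023 - 12818\right) \left(-39699\right) = \left(-32841\right) \left(-39699\right) = 1303754859$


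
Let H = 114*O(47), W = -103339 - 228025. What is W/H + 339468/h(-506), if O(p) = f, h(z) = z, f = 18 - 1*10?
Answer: -59658125/57684 ≈ -1034.2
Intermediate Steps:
f = 8 (f = 18 - 10 = 8)
O(p) = 8
W = -331364
H = 912 (H = 114*8 = 912)
W/H + 339468/h(-506) = -331364/912 + 339468/(-506) = -331364*1/912 + 339468*(-1/506) = -82841/228 - 169734/253 = -59658125/57684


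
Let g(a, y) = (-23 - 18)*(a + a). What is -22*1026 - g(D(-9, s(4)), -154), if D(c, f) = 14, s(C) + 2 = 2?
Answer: -21424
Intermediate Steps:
s(C) = 0 (s(C) = -2 + 2 = 0)
g(a, y) = -82*a
-22*1026 - g(D(-9, s(4)), -154) = -22*1026 - (-82)*14 = -22572 - 1*(-1148) = -22572 + 1148 = -21424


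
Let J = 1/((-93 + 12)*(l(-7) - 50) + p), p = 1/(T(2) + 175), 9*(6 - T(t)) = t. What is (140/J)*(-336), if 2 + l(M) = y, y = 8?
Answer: -272767884480/1627 ≈ -1.6765e+8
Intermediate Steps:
l(M) = 6 (l(M) = -2 + 8 = 6)
T(t) = 6 - t/9
p = 9/1627 (p = 1/((6 - ⅑*2) + 175) = 1/((6 - 2/9) + 175) = 1/(52/9 + 175) = 1/(1627/9) = 9/1627 ≈ 0.0055317)
J = 1627/5798637 (J = 1/((-93 + 12)*(6 - 50) + 9/1627) = 1/(-81*(-44) + 9/1627) = 1/(3564 + 9/1627) = 1/(5798637/1627) = 1627/5798637 ≈ 0.00028058)
(140/J)*(-336) = (140/(1627/5798637))*(-336) = (140*(5798637/1627))*(-336) = (811809180/1627)*(-336) = -272767884480/1627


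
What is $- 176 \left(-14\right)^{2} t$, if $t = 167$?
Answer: $-5760832$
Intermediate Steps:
$- 176 \left(-14\right)^{2} t = - 176 \left(-14\right)^{2} \cdot 167 = \left(-176\right) 196 \cdot 167 = \left(-34496\right) 167 = -5760832$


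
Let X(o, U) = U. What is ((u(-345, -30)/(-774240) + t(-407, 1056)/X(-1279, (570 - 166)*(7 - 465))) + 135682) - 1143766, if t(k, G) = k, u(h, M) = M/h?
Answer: -207599843652827699/205935065040 ≈ -1.0081e+6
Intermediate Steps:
((u(-345, -30)/(-774240) + t(-407, 1056)/X(-1279, (570 - 166)*(7 - 465))) + 135682) - 1143766 = ((-30/(-345)/(-774240) - 407*1/((7 - 465)*(570 - 166))) + 135682) - 1143766 = ((-30*(-1/345)*(-1/774240) - 407/(404*(-458))) + 135682) - 1143766 = (((2/23)*(-1/774240) - 407/(-185032)) + 135682) - 1143766 = ((-1/8903760 - 407*(-1/185032)) + 135682) - 1143766 = ((-1/8903760 + 407/185032) + 135682) - 1143766 = (452955661/205935065040 + 135682) - 1143766 = 27941681947712941/205935065040 - 1143766 = -207599843652827699/205935065040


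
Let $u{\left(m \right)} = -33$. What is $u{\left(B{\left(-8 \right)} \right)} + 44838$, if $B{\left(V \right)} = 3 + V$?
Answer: $44805$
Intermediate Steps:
$u{\left(B{\left(-8 \right)} \right)} + 44838 = -33 + 44838 = 44805$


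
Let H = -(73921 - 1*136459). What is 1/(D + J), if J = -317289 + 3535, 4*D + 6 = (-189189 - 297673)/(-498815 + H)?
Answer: -436277/136884186558 ≈ -3.1872e-6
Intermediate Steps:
H = 62538 (H = -(73921 - 136459) = -1*(-62538) = 62538)
D = -532700/436277 (D = -3/2 + ((-189189 - 297673)/(-498815 + 62538))/4 = -3/2 + (-486862/(-436277))/4 = -3/2 + (-486862*(-1/436277))/4 = -3/2 + (1/4)*(486862/436277) = -3/2 + 243431/872554 = -532700/436277 ≈ -1.2210)
J = -313754
1/(D + J) = 1/(-532700/436277 - 313754) = 1/(-136884186558/436277) = -436277/136884186558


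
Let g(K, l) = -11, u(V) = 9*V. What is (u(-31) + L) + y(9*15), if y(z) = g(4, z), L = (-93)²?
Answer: 8359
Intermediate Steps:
L = 8649
y(z) = -11
(u(-31) + L) + y(9*15) = (9*(-31) + 8649) - 11 = (-279 + 8649) - 11 = 8370 - 11 = 8359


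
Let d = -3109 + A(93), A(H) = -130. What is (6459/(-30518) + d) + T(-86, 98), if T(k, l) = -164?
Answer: -103859213/30518 ≈ -3403.2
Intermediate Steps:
d = -3239 (d = -3109 - 130 = -3239)
(6459/(-30518) + d) + T(-86, 98) = (6459/(-30518) - 3239) - 164 = (6459*(-1/30518) - 3239) - 164 = (-6459/30518 - 3239) - 164 = -98854261/30518 - 164 = -103859213/30518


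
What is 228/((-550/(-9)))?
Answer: 1026/275 ≈ 3.7309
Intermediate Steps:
228/((-550/(-9))) = 228/((-550*(-⅑))) = 228/(550/9) = 228*(9/550) = 1026/275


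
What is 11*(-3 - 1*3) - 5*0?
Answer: -66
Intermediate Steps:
11*(-3 - 1*3) - 5*0 = 11*(-3 - 3) + 0 = 11*(-6) + 0 = -66 + 0 = -66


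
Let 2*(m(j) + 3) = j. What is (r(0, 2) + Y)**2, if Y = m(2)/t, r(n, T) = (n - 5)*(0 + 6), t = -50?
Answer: 561001/625 ≈ 897.60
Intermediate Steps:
m(j) = -3 + j/2
r(n, T) = -30 + 6*n (r(n, T) = (-5 + n)*6 = -30 + 6*n)
Y = 1/25 (Y = (-3 + (1/2)*2)/(-50) = (-3 + 1)*(-1/50) = -2*(-1/50) = 1/25 ≈ 0.040000)
(r(0, 2) + Y)**2 = ((-30 + 6*0) + 1/25)**2 = ((-30 + 0) + 1/25)**2 = (-30 + 1/25)**2 = (-749/25)**2 = 561001/625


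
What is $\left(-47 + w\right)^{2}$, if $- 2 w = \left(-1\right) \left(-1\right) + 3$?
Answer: $2401$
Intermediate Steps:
$w = -2$ ($w = - \frac{\left(-1\right) \left(-1\right) + 3}{2} = - \frac{1 + 3}{2} = \left(- \frac{1}{2}\right) 4 = -2$)
$\left(-47 + w\right)^{2} = \left(-47 - 2\right)^{2} = \left(-49\right)^{2} = 2401$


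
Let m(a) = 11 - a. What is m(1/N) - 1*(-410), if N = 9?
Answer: 3788/9 ≈ 420.89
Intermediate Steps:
m(1/N) - 1*(-410) = (11 - 1/9) - 1*(-410) = (11 - 1*1/9) + 410 = (11 - 1/9) + 410 = 98/9 + 410 = 3788/9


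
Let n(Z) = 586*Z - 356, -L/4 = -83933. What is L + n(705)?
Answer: 748506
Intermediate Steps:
L = 335732 (L = -4*(-83933) = 335732)
n(Z) = -356 + 586*Z
L + n(705) = 335732 + (-356 + 586*705) = 335732 + (-356 + 413130) = 335732 + 412774 = 748506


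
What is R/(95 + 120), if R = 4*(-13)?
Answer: -52/215 ≈ -0.24186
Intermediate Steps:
R = -52
R/(95 + 120) = -52/(95 + 120) = -52/215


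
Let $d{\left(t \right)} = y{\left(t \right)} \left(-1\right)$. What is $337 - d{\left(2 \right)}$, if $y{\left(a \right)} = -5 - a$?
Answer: $330$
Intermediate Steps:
$d{\left(t \right)} = 5 + t$ ($d{\left(t \right)} = \left(-5 - t\right) \left(-1\right) = 5 + t$)
$337 - d{\left(2 \right)} = 337 - \left(5 + 2\right) = 337 - 7 = 330$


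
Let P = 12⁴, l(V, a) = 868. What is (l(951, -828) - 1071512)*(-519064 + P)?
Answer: 533531883232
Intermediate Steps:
P = 20736
(l(951, -828) - 1071512)*(-519064 + P) = (868 - 1071512)*(-519064 + 20736) = -1070644*(-498328) = 533531883232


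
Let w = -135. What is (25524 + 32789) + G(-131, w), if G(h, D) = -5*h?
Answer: 58968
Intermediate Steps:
(25524 + 32789) + G(-131, w) = (25524 + 32789) - 5*(-131) = 58313 + 655 = 58968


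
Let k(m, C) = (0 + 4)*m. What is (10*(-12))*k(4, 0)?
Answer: -1920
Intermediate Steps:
k(m, C) = 4*m
(10*(-12))*k(4, 0) = (10*(-12))*(4*4) = -120*16 = -1920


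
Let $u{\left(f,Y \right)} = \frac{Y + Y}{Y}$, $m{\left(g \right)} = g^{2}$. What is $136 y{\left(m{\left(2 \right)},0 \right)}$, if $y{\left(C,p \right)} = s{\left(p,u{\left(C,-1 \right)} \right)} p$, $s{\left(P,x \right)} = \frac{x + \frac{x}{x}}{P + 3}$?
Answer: $0$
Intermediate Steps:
$u{\left(f,Y \right)} = 2$ ($u{\left(f,Y \right)} = \frac{2 Y}{Y} = 2$)
$s{\left(P,x \right)} = \frac{1 + x}{3 + P}$ ($s{\left(P,x \right)} = \frac{x + 1}{3 + P} = \frac{1 + x}{3 + P}$)
$y{\left(C,p \right)} = \frac{3 p}{3 + p}$ ($y{\left(C,p \right)} = \frac{1 + 2}{3 + p} p = \frac{1}{3 + p} 3 p = \frac{3}{3 + p} p = \frac{3 p}{3 + p}$)
$136 y{\left(m{\left(2 \right)},0 \right)} = 136 \cdot 3 \cdot 0 \frac{1}{3 + 0} = 136 \cdot 3 \cdot 0 \cdot \frac{1}{3} = 136 \cdot 0 = 0$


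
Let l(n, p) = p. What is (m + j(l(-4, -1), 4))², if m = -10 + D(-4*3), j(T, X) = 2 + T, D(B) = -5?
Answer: 196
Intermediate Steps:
m = -15 (m = -10 - 5 = -15)
(m + j(l(-4, -1), 4))² = (-15 + (2 - 1))² = (-15 + 1)² = (-14)² = 196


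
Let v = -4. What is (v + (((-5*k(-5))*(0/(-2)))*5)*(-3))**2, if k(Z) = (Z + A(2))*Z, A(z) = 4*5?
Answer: 16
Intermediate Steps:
A(z) = 20
k(Z) = Z*(20 + Z) (k(Z) = (Z + 20)*Z = (20 + Z)*Z = Z*(20 + Z))
(v + (((-5*k(-5))*(0/(-2)))*5)*(-3))**2 = (-4 + (((-(-25)*(20 - 5))*(0/(-2)))*5)*(-3))**2 = (-4 + (((-(-25)*15)*(0*(-1/2)))*5)*(-3))**2 = (-4 + ((-5*(-75)*0)*5)*(-3))**2 = (-4 + ((375*0)*5)*(-3))**2 = (-4 + (0*5)*(-3))**2 = (-4 + 0*(-3))**2 = (-4 + 0)**2 = (-4)**2 = 16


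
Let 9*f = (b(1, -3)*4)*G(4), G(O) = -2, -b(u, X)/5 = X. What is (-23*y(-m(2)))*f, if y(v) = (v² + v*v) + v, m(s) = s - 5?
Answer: 6440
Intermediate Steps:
b(u, X) = -5*X
m(s) = -5 + s
y(v) = v + 2*v² (y(v) = (v² + v²) + v = 2*v² + v = v + 2*v²)
f = -40/3 (f = ((-5*(-3)*4)*(-2))/9 = ((15*4)*(-2))/9 = (60*(-2))/9 = (⅑)*(-120) = -40/3 ≈ -13.333)
(-23*y(-m(2)))*f = -23*(-(-5 + 2))*(1 + 2*(-(-5 + 2)))*(-40/3) = -23*(-1*(-3))*(1 + 2*(-1*(-3)))*(-40/3) = -69*(1 + 2*3)*(-40/3) = -69*(1 + 6)*(-40/3) = -69*7*(-40/3) = -23*21*(-40/3) = -483*(-40/3) = 6440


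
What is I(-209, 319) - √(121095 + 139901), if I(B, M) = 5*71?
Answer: 355 - 2*√65249 ≈ -155.88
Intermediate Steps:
I(B, M) = 355
I(-209, 319) - √(121095 + 139901) = 355 - √(121095 + 139901) = 355 - √260996 = 355 - 2*√65249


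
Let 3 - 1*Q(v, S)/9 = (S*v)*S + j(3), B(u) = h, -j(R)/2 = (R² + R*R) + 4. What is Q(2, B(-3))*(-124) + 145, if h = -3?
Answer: -32219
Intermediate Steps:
j(R) = -8 - 4*R² (j(R) = -2*((R² + R*R) + 4) = -2*((R² + R²) + 4) = -2*(2*R² + 4) = -2*(4 + 2*R²) = -8 - 4*R²)
B(u) = -3
Q(v, S) = 423 - 9*v*S² (Q(v, S) = 27 - 9*((S*v)*S + (-8 - 4*3²)) = 27 - 9*(v*S² + (-8 - 4*9)) = 27 - 9*(v*S² + (-8 - 36)) = 27 - 9*(v*S² - 44) = 27 - 9*(-44 + v*S²) = 27 + (396 - 9*v*S²) = 423 - 9*v*S²)
Q(2, B(-3))*(-124) + 145 = (423 - 9*2*(-3)²)*(-124) + 145 = (423 - 9*2*9)*(-124) + 145 = (423 - 162)*(-124) + 145 = 261*(-124) + 145 = -32364 + 145 = -32219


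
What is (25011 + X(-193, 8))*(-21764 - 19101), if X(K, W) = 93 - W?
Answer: -1025548040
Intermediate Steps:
(25011 + X(-193, 8))*(-21764 - 19101) = (25011 + (93 - 1*8))*(-21764 - 19101) = (25011 + (93 - 8))*(-40865) = (25011 + 85)*(-40865) = 25096*(-40865) = -1025548040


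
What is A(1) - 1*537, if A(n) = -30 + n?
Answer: -566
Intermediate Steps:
A(1) - 1*537 = (-30 + 1) - 1*537 = -29 - 537 = -566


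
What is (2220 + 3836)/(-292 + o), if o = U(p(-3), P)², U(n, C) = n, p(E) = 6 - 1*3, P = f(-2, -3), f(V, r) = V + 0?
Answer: -6056/283 ≈ -21.399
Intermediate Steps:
f(V, r) = V
P = -2
p(E) = 3 (p(E) = 6 - 3 = 3)
o = 9 (o = 3² = 9)
(2220 + 3836)/(-292 + o) = (2220 + 3836)/(-292 + 9) = 6056/(-283) = 6056*(-1/283) = -6056/283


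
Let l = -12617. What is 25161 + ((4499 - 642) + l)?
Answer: 16401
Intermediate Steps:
25161 + ((4499 - 642) + l) = 25161 + ((4499 - 642) - 12617) = 25161 + (3857 - 12617) = 25161 - 8760 = 16401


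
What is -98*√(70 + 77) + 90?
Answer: 90 - 686*√3 ≈ -1098.2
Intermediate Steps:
-98*√(70 + 77) + 90 = -686*√3 + 90 = 90 - 686*√3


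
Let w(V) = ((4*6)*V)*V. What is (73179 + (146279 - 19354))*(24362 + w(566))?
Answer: 1543383342224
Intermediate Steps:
w(V) = 24*V**2 (w(V) = (24*V)*V = 24*V**2)
(73179 + (146279 - 19354))*(24362 + w(566)) = (73179 + (146279 - 19354))*(24362 + 24*566**2) = (73179 + 126925)*(24362 + 24*320356) = 200104*(24362 + 7688544) = 200104*7712906 = 1543383342224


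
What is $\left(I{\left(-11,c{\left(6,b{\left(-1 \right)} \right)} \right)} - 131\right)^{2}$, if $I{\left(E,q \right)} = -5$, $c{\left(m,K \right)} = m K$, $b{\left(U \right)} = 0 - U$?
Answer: $18496$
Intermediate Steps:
$b{\left(U \right)} = - U$
$c{\left(m,K \right)} = K m$
$\left(I{\left(-11,c{\left(6,b{\left(-1 \right)} \right)} \right)} - 131\right)^{2} = \left(-5 - 131\right)^{2} = \left(-136\right)^{2} = 18496$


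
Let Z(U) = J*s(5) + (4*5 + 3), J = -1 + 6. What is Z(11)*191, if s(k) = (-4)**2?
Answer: 19673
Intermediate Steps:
s(k) = 16
J = 5
Z(U) = 103 (Z(U) = 5*16 + (4*5 + 3) = 80 + (20 + 3) = 80 + 23 = 103)
Z(11)*191 = 103*191 = 19673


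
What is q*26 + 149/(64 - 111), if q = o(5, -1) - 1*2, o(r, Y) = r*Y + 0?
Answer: -8703/47 ≈ -185.17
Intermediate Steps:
o(r, Y) = Y*r (o(r, Y) = Y*r + 0 = Y*r)
q = -7 (q = -1*5 - 1*2 = -5 - 2 = -7)
q*26 + 149/(64 - 111) = -7*26 + 149/(64 - 111) = -182 + 149/(-47) = -182 - 1/47*149 = -182 - 149/47 = -8703/47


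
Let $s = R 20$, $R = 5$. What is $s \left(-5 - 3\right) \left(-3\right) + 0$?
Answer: $2400$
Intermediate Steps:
$s = 100$ ($s = 5 \cdot 20 = 100$)
$s \left(-5 - 3\right) \left(-3\right) + 0 = 100 \left(-5 - 3\right) \left(-3\right) + 0 = 100 \left(\left(-8\right) \left(-3\right)\right) + 0 = 100 \cdot 24 + 0 = 2400 + 0 = 2400$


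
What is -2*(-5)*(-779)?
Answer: -7790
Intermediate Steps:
-2*(-5)*(-779) = 10*(-779) = -7790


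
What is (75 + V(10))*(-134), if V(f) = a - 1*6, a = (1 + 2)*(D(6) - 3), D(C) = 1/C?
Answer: -8107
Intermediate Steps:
D(C) = 1/C
a = -17/2 (a = (1 + 2)*(1/6 - 3) = 3*(1/6 - 3) = 3*(-17/6) = -17/2 ≈ -8.5000)
V(f) = -29/2 (V(f) = -17/2 - 1*6 = -17/2 - 6 = -29/2)
(75 + V(10))*(-134) = (75 - 29/2)*(-134) = (121/2)*(-134) = -8107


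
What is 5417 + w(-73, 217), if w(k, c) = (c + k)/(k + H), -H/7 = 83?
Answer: 590429/109 ≈ 5416.8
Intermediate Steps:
H = -581 (H = -7*83 = -581)
w(k, c) = (c + k)/(-581 + k) (w(k, c) = (c + k)/(k - 581) = (c + k)/(-581 + k))
5417 + w(-73, 217) = 5417 + (217 - 73)/(-581 - 73) = 5417 + 144/(-654) = 5417 - 1/654*144 = 5417 - 24/109 = 590429/109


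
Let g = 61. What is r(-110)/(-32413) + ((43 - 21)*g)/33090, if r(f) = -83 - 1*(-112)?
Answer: 21269318/536273085 ≈ 0.039661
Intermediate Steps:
r(f) = 29 (r(f) = -83 + 112 = 29)
r(-110)/(-32413) + ((43 - 21)*g)/33090 = 29/(-32413) + ((43 - 21)*61)/33090 = 29*(-1/32413) + (22*61)*(1/33090) = -29/32413 + 1342*(1/33090) = -29/32413 + 671/16545 = 21269318/536273085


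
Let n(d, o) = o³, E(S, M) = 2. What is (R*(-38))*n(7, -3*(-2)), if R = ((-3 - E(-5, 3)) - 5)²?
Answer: -820800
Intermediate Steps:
R = 100 (R = ((-3 - 1*2) - 5)² = ((-3 - 2) - 5)² = (-5 - 5)² = (-10)² = 100)
(R*(-38))*n(7, -3*(-2)) = (100*(-38))*(-3*(-2))³ = -3800*6³ = -3800*216 = -820800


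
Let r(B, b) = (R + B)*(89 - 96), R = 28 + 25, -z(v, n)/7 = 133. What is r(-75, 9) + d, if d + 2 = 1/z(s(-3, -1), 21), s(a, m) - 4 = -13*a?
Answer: 141511/931 ≈ 152.00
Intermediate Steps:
s(a, m) = 4 - 13*a
z(v, n) = -931 (z(v, n) = -7*133 = -931)
R = 53
r(B, b) = -371 - 7*B (r(B, b) = (53 + B)*(89 - 96) = (53 + B)*(-7) = -371 - 7*B)
d = -1863/931 (d = -2 + 1/(-931) = -2 - 1/931 = -1863/931 ≈ -2.0011)
r(-75, 9) + d = (-371 - 7*(-75)) - 1863/931 = (-371 + 525) - 1863/931 = 154 - 1863/931 = 141511/931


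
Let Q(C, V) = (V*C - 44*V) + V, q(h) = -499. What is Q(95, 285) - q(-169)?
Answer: 15319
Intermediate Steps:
Q(C, V) = -43*V + C*V (Q(C, V) = (C*V - 44*V) + V = (-44*V + C*V) + V = -43*V + C*V)
Q(95, 285) - q(-169) = 285*(-43 + 95) - 1*(-499) = 285*52 + 499 = 14820 + 499 = 15319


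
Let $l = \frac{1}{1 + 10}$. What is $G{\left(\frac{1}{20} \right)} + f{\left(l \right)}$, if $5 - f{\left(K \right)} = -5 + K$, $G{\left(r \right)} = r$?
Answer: $\frac{2191}{220} \approx 9.9591$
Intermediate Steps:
$l = \frac{1}{11} \approx 0.090909$
$f{\left(K \right)} = 10 - K$ ($f{\left(K \right)} = 5 - \left(-5 + K\right) = 10 - K$)
$G{\left(\frac{1}{20} \right)} + f{\left(l \right)} = \frac{1}{20} + \left(10 - \frac{1}{11}\right) = \frac{1}{20} + \frac{109}{11} = \frac{2191}{220}$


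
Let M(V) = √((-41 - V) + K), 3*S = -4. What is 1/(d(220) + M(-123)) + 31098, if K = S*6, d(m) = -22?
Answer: 6375079/205 - √74/410 ≈ 31098.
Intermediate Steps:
S = -4/3 (S = (⅓)*(-4) = -4/3 ≈ -1.3333)
K = -8 (K = -4/3*6 = -8)
M(V) = √(-49 - V) (M(V) = √((-41 - V) - 8) = √(-49 - V))
1/(d(220) + M(-123)) + 31098 = 1/(-22 + √(-49 - 1*(-123))) + 31098 = 1/(-22 + √(-49 + 123)) + 31098 = 1/(-22 + √74) + 31098 = 31098 + 1/(-22 + √74)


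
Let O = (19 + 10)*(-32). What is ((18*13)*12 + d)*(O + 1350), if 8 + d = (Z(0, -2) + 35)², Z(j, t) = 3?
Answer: 1790968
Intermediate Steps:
O = -928 (O = 29*(-32) = -928)
d = 1436 (d = -8 + (3 + 35)² = -8 + 38² = -8 + 1444 = 1436)
((18*13)*12 + d)*(O + 1350) = ((18*13)*12 + 1436)*(-928 + 1350) = (234*12 + 1436)*422 = (2808 + 1436)*422 = 4244*422 = 1790968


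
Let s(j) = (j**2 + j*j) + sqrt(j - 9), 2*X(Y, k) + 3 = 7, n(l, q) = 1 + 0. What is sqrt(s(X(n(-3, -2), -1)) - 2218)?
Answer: sqrt(-2210 + I*sqrt(7)) ≈ 0.0281 + 47.011*I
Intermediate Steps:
n(l, q) = 1
X(Y, k) = 2 (X(Y, k) = -3/2 + (1/2)*7 = -3/2 + 7/2 = 2)
s(j) = sqrt(-9 + j) + 2*j**2 (s(j) = (j**2 + j**2) + sqrt(-9 + j) = 2*j**2 + sqrt(-9 + j) = sqrt(-9 + j) + 2*j**2)
sqrt(s(X(n(-3, -2), -1)) - 2218) = sqrt((sqrt(-9 + 2) + 2*2**2) - 2218) = sqrt((sqrt(-7) + 2*4) - 2218) = sqrt((I*sqrt(7) + 8) - 2218) = sqrt((8 + I*sqrt(7)) - 2218) = sqrt(-2210 + I*sqrt(7))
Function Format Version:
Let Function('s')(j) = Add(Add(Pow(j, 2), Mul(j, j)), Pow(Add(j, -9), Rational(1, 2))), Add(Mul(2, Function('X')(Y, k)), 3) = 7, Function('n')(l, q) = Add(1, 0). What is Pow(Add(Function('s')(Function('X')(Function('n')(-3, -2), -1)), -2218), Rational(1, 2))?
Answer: Pow(Add(-2210, Mul(I, Pow(7, Rational(1, 2)))), Rational(1, 2)) ≈ Add(0.0281, Mul(47.011, I))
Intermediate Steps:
Function('n')(l, q) = 1
Function('X')(Y, k) = 2 (Function('X')(Y, k) = Add(Rational(-3, 2), Mul(Rational(1, 2), 7)) = Add(Rational(-3, 2), Rational(7, 2)) = 2)
Function('s')(j) = Add(Pow(Add(-9, j), Rational(1, 2)), Mul(2, Pow(j, 2))) (Function('s')(j) = Add(Add(Pow(j, 2), Pow(j, 2)), Pow(Add(-9, j), Rational(1, 2))) = Add(Mul(2, Pow(j, 2)), Pow(Add(-9, j), Rational(1, 2))) = Add(Pow(Add(-9, j), Rational(1, 2)), Mul(2, Pow(j, 2))))
Pow(Add(Function('s')(Function('X')(Function('n')(-3, -2), -1)), -2218), Rational(1, 2)) = Pow(Add(Add(Pow(Add(-9, 2), Rational(1, 2)), Mul(2, Pow(2, 2))), -2218), Rational(1, 2)) = Pow(Add(Add(Pow(-7, Rational(1, 2)), Mul(2, 4)), -2218), Rational(1, 2)) = Pow(Add(Add(Mul(I, Pow(7, Rational(1, 2))), 8), -2218), Rational(1, 2)) = Pow(Add(Add(8, Mul(I, Pow(7, Rational(1, 2)))), -2218), Rational(1, 2)) = Pow(Add(-2210, Mul(I, Pow(7, Rational(1, 2)))), Rational(1, 2))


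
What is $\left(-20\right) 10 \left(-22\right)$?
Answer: $4400$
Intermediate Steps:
$\left(-20\right) 10 \left(-22\right) = \left(-200\right) \left(-22\right) = 4400$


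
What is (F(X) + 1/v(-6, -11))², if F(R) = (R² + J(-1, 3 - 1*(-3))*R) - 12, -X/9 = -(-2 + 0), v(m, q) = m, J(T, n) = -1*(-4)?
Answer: 2070721/36 ≈ 57520.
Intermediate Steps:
J(T, n) = 4
X = -18 (X = -(-9)*(-2 + 0) = -(-9)*(-2) = -9*2 = -18)
F(R) = -12 + R² + 4*R (F(R) = (R² + 4*R) - 12 = -12 + R² + 4*R)
(F(X) + 1/v(-6, -11))² = ((-12 + (-18)² + 4*(-18)) + 1/(-6))² = ((-12 + 324 - 72) - ⅙)² = (240 - ⅙)² = (1439/6)² = 2070721/36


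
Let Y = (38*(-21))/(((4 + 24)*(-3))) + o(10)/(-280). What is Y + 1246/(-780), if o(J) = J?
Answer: 42953/5460 ≈ 7.8669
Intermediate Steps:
Y = 265/28 (Y = (38*(-21))/(((4 + 24)*(-3))) + 10/(-280) = -798/(28*(-3)) + 10*(-1/280) = -798/(-84) - 1/28 = -798*(-1/84) - 1/28 = 19/2 - 1/28 = 265/28 ≈ 9.4643)
Y + 1246/(-780) = 265/28 + 1246/(-780) = 265/28 + 1246*(-1/780) = 265/28 - 623/390 = 42953/5460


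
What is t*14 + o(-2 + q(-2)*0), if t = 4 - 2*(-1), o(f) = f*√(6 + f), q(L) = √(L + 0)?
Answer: 80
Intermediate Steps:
q(L) = √L
t = 6 (t = 4 + 2 = 6)
t*14 + o(-2 + q(-2)*0) = 6*14 + (-2 + √(-2)*0)*√(6 + (-2 + √(-2)*0)) = 84 + (-2 + (I*√2)*0)*√(6 + (-2 + (I*√2)*0)) = 84 + (-2 + 0)*√(6 + (-2 + 0)) = 84 - 2*√(6 - 2) = 84 - 2*√4 = 84 - 2*2 = 84 - 4 = 80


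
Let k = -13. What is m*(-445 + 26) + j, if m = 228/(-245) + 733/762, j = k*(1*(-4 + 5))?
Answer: -4877701/186690 ≈ -26.127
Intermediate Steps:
j = -13 (j = -13*(-4 + 5) = -13 ≈ -13.000)
m = 5849/186690 (m = 228*(-1/245) + 733*(1/762) = -228/245 + 733/762 = 5849/186690 ≈ 0.031330)
m*(-445 + 26) + j = 5849*(-445 + 26)/186690 - 13 = (5849/186690)*(-419) - 13 = -2450731/186690 - 13 = -4877701/186690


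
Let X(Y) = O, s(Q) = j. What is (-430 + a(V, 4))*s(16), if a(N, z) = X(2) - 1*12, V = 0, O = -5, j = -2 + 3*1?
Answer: -447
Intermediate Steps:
j = 1 (j = -2 + 3 = 1)
s(Q) = 1
X(Y) = -5
a(N, z) = -17 (a(N, z) = -5 - 1*12 = -5 - 12 = -17)
(-430 + a(V, 4))*s(16) = (-430 - 17)*1 = -447*1 = -447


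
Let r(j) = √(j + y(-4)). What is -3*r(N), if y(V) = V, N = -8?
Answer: -6*I*√3 ≈ -10.392*I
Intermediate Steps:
r(j) = √(-4 + j) (r(j) = √(j - 4) = √(-4 + j))
-3*r(N) = -3*√(-4 - 8) = -6*I*√3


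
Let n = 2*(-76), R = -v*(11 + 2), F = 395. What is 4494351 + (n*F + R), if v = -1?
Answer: 4434324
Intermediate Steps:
R = 13 (R = -(-1)*(11 + 2) = -(-1)*13 = -1*(-13) = 13)
n = -152
4494351 + (n*F + R) = 4494351 + (-152*395 + 13) = 4494351 + (-60040 + 13) = 4494351 - 60027 = 4434324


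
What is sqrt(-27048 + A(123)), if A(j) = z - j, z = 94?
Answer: I*sqrt(27077) ≈ 164.55*I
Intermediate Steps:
A(j) = 94 - j
sqrt(-27048 + A(123)) = sqrt(-27048 + (94 - 1*123)) = sqrt(-27048 + (94 - 123)) = sqrt(-27048 - 29) = sqrt(-27077) = I*sqrt(27077)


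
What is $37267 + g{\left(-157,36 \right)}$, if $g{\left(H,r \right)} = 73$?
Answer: $37340$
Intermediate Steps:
$37267 + g{\left(-157,36 \right)} = 37267 + 73 = 37340$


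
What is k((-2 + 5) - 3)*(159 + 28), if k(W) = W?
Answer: 0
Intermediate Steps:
k((-2 + 5) - 3)*(159 + 28) = ((-2 + 5) - 3)*(159 + 28) = (3 - 3)*187 = 0*187 = 0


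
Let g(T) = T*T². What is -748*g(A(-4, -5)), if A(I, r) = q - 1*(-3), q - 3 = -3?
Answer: -20196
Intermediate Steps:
q = 0 (q = 3 - 3 = 0)
A(I, r) = 3 (A(I, r) = 0 - 1*(-3) = 0 + 3 = 3)
g(T) = T³
-748*g(A(-4, -5)) = -748*3³ = -748*27 = -20196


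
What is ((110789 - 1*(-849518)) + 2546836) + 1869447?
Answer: 5376590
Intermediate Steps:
((110789 - 1*(-849518)) + 2546836) + 1869447 = ((110789 + 849518) + 2546836) + 1869447 = (960307 + 2546836) + 1869447 = 3507143 + 1869447 = 5376590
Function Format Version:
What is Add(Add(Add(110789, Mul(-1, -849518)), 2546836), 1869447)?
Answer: 5376590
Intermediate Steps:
Add(Add(Add(110789, Mul(-1, -849518)), 2546836), 1869447) = Add(Add(Add(110789, 849518), 2546836), 1869447) = Add(Add(960307, 2546836), 1869447) = Add(3507143, 1869447) = 5376590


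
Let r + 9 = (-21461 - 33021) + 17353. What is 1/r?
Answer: -1/37138 ≈ -2.6927e-5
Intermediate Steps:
r = -37138 (r = -9 + ((-21461 - 33021) + 17353) = -9 + (-54482 + 17353) = -9 - 37129 = -37138)
1/r = 1/(-37138) = -1/37138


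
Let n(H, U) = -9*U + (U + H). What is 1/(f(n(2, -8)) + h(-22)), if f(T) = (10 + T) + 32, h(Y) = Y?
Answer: 1/86 ≈ 0.011628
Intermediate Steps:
n(H, U) = H - 8*U (n(H, U) = -9*U + (H + U) = H - 8*U)
f(T) = 42 + T
1/(f(n(2, -8)) + h(-22)) = 1/((42 + (2 - 8*(-8))) - 22) = 1/((42 + (2 + 64)) - 22) = 1/((42 + 66) - 22) = 1/(108 - 22) = 1/86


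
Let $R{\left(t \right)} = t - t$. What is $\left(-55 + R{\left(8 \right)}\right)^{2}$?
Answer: $3025$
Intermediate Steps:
$R{\left(t \right)} = 0$
$\left(-55 + R{\left(8 \right)}\right)^{2} = \left(-55 + 0\right)^{2} = \left(-55\right)^{2} = 3025$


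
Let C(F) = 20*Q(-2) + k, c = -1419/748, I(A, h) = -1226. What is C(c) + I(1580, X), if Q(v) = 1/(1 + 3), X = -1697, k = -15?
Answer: -1236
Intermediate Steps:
Q(v) = ¼ (Q(v) = 1/4 = ¼)
c = -129/68 (c = -1419*1/748 = -129/68 ≈ -1.8971)
C(F) = -10 (C(F) = 20*(¼) - 15 = 5 - 15 = -10)
C(c) + I(1580, X) = -10 - 1226 = -1236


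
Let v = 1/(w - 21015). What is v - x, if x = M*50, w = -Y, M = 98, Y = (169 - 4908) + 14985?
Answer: -153178901/31261 ≈ -4900.0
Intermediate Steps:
Y = 10246 (Y = -4739 + 14985 = 10246)
w = -10246 (w = -1*10246 = -10246)
x = 4900 (x = 98*50 = 4900)
v = -1/31261 (v = 1/(-10246 - 21015) = 1/(-31261) = -1/31261 ≈ -3.1989e-5)
v - x = -1/31261 - 1*4900 = -1/31261 - 4900 = -153178901/31261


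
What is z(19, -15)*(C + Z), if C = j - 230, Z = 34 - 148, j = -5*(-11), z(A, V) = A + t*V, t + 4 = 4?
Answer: -5491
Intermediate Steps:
t = 0 (t = -4 + 4 = 0)
z(A, V) = A (z(A, V) = A + 0*V = A + 0 = A)
j = 55
Z = -114
C = -175 (C = 55 - 230 = -175)
z(19, -15)*(C + Z) = 19*(-175 - 114) = 19*(-289) = -5491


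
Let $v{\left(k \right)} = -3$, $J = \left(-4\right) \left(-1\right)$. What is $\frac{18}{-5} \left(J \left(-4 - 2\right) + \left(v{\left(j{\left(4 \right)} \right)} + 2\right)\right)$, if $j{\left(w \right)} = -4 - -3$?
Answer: $90$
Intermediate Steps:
$J = 4$
$j{\left(w \right)} = -1$ ($j{\left(w \right)} = -4 + 3 = -1$)
$\frac{18}{-5} \left(J \left(-4 - 2\right) + \left(v{\left(j{\left(4 \right)} \right)} + 2\right)\right) = \frac{18}{-5} \left(4 \left(-4 - 2\right) + \left(-3 + 2\right)\right) = 18 \left(- \frac{1}{5}\right) \left(4 \left(-6\right) - 1\right) = - \frac{18 \left(-24 - 1\right)}{5} = \left(- \frac{18}{5}\right) \left(-25\right) = 90$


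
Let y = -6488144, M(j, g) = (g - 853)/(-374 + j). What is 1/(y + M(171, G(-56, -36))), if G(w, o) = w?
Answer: -203/1317092323 ≈ -1.5413e-7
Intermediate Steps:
M(j, g) = (-853 + g)/(-374 + j)
1/(y + M(171, G(-56, -36))) = 1/(-6488144 + (-853 - 56)/(-374 + 171)) = 1/(-6488144 - 909/(-203)) = 1/(-6488144 - 1/203*(-909)) = 1/(-6488144 + 909/203) = 1/(-1317092323/203) = -203/1317092323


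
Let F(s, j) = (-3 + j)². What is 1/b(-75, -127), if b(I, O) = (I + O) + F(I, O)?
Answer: 1/16698 ≈ 5.9887e-5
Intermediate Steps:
b(I, O) = I + O + (-3 + O)² (b(I, O) = (I + O) + (-3 + O)² = I + O + (-3 + O)²)
1/b(-75, -127) = 1/(-75 - 127 + (-3 - 127)²) = 1/(-75 - 127 + (-130)²) = 1/(-75 - 127 + 16900) = 1/16698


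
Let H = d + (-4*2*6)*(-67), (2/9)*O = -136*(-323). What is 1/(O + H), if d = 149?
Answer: 1/201041 ≈ 4.9741e-6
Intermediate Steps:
O = 197676 (O = 9*(-136*(-323))/2 = (9/2)*43928 = 197676)
H = 3365 (H = 149 + (-4*2*6)*(-67) = 149 - 8*6*(-67) = 149 - 48*(-67) = 149 + 3216 = 3365)
1/(O + H) = 1/(197676 + 3365) = 1/201041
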